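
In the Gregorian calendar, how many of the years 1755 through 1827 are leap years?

Multiples of 4 in [1755,1827]: 18.
Of those, multiples of 100: 1 (not leap unless ÷400).
Multiples of 400: 0.
Leap years = 18 − 1 + 0 = 17.

17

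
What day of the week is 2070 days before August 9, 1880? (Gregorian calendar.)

Aug 9, 1880 is a Monday.
2070 mod 7 = 5, so 2070 days before a Monday is Monday − 5 = Wednesday.

Wednesday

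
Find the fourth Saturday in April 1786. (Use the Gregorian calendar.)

April 1, 1786 is a Saturday.
The first Saturday is therefore April 1 (same day).
The fourth Saturday is 1 + 3×7 = April 22.

April 22, 1786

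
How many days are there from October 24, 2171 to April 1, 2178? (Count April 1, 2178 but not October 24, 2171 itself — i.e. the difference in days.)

2351

Oct 24, 2171 → Oct 24, 2172: 366 days (Feb 29, 2172 is in that span).
Oct 24, 2172 → Oct 24, 2173: 365 days.
Oct 24, 2173 → Oct 24, 2174: 365 days.
Oct 24, 2174 → Oct 24, 2175: 365 days.
Oct 24, 2175 → Oct 24, 2176: 366 days (Feb 29, 2176 is in that span).
Oct 24, 2176 → Oct 24, 2177: 365 days.
Oct 24, 2177 → Nov 24, 2177: 31 days (October has 31).
Nov 24, 2177 → Dec 24, 2177: 30 days (November has 30).
Dec 24, 2177 → Jan 24, 2178: 31 days (December has 31).
Jan 24, 2178 → Feb 24, 2178: 31 days (January has 31).
Feb 24, 2178 → Mar 24, 2178: 28 days (February has 28).
Mar 24, 2178 → Apr 1, 2178: 8 days.
Total: 2351 days.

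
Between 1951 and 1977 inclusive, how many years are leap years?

Multiples of 4 in [1951,1977]: 7.
Of those, multiples of 100: 0 (not leap unless ÷400).
Multiples of 400: 0.
Leap years = 7 − 0 + 0 = 7.

7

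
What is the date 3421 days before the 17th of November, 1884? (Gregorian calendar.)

July 7, 1875

−366 (one year; includes Feb 29, 1884) → Nov 17, 1883 (3055 left).
−365 (one year) → Nov 17, 1882 (2690 left).
−365 (one year) → Nov 17, 1881 (2325 left).
−365 (one year) → Nov 17, 1880 (1960 left).
−366 (one year; includes Feb 29, 1880) → Nov 17, 1879 (1594 left).
−365 (one year) → Nov 17, 1878 (1229 left).
−365 (one year) → Nov 17, 1877 (864 left).
−365 (one year) → Nov 17, 1876 (499 left).
−366 (one year; includes Feb 29, 1876) → Nov 17, 1875 (133 left).
−17 → Oct 31, 1875 (end of Oct, 31 days; 116 left).
−31 → Sep 30, 1875 (end of Sep, 30 days; 85 left).
−30 → Aug 31, 1875 (end of Aug, 31 days; 55 left).
−31 → Jul 31, 1875 (end of Jul, 31 days; 24 left).
−24 → Jul 7, 1875.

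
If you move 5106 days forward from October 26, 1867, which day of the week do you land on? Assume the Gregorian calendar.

Oct 26, 1867 is a Saturday.
5106 mod 7 = 3, so 5106 days after a Saturday is Saturday + 3 = Tuesday.

Tuesday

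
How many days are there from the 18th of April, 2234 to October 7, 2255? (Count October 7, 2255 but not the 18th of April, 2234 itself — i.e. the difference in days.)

7842

Apr 18, 2234 → Apr 18, 2235: 365 days.
Apr 18, 2235 → Apr 18, 2236: 366 days (Feb 29, 2236 is in that span).
Apr 18, 2236 → Apr 18, 2237: 365 days.
Apr 18, 2237 → Apr 18, 2238: 365 days.
Apr 18, 2238 → Apr 18, 2239: 365 days.
Apr 18, 2239 → Apr 18, 2240: 366 days (Feb 29, 2240 is in that span).
Apr 18, 2240 → Apr 18, 2241: 365 days.
Apr 18, 2241 → Apr 18, 2242: 365 days.
Apr 18, 2242 → Apr 18, 2243: 365 days.
Apr 18, 2243 → Apr 18, 2244: 366 days (Feb 29, 2244 is in that span).
Apr 18, 2244 → Apr 18, 2245: 365 days.
Apr 18, 2245 → Apr 18, 2246: 365 days.
Apr 18, 2246 → Apr 18, 2247: 365 days.
Apr 18, 2247 → Apr 18, 2248: 366 days (Feb 29, 2248 is in that span).
Apr 18, 2248 → Apr 18, 2249: 365 days.
Apr 18, 2249 → Apr 18, 2250: 365 days.
Apr 18, 2250 → Apr 18, 2251: 365 days.
Apr 18, 2251 → Apr 18, 2252: 366 days (Feb 29, 2252 is in that span).
Apr 18, 2252 → Apr 18, 2253: 365 days.
Apr 18, 2253 → Apr 18, 2254: 365 days.
Apr 18, 2254 → Apr 18, 2255: 365 days.
Apr 18, 2255 → May 18, 2255: 30 days (April has 30).
May 18, 2255 → Jun 18, 2255: 31 days (May has 31).
Jun 18, 2255 → Jul 18, 2255: 30 days (June has 30).
Jul 18, 2255 → Aug 18, 2255: 31 days (July has 31).
Aug 18, 2255 → Sep 18, 2255: 31 days (August has 31).
Sep 18, 2255 → Oct 7, 2255: 19 days.
Total: 7842 days.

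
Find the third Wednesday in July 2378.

July 19, 2378

July 1, 2378 is a Saturday.
The first Wednesday is therefore July 5 (4 days later).
The third Wednesday is 5 + 2×7 = July 19.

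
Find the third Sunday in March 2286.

March 1, 2286 is a Monday.
The first Sunday is therefore March 7 (6 days later).
The third Sunday is 7 + 2×7 = March 21.

March 21, 2286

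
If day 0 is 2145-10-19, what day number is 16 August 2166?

7606

Oct 19, 2145 → Oct 19, 2146: 365 days.
Oct 19, 2146 → Oct 19, 2147: 365 days.
Oct 19, 2147 → Oct 19, 2148: 366 days (Feb 29, 2148 is in that span).
Oct 19, 2148 → Oct 19, 2149: 365 days.
Oct 19, 2149 → Oct 19, 2150: 365 days.
Oct 19, 2150 → Oct 19, 2151: 365 days.
Oct 19, 2151 → Oct 19, 2152: 366 days (Feb 29, 2152 is in that span).
Oct 19, 2152 → Oct 19, 2153: 365 days.
Oct 19, 2153 → Oct 19, 2154: 365 days.
Oct 19, 2154 → Oct 19, 2155: 365 days.
Oct 19, 2155 → Oct 19, 2156: 366 days (Feb 29, 2156 is in that span).
Oct 19, 2156 → Oct 19, 2157: 365 days.
Oct 19, 2157 → Oct 19, 2158: 365 days.
Oct 19, 2158 → Oct 19, 2159: 365 days.
Oct 19, 2159 → Oct 19, 2160: 366 days (Feb 29, 2160 is in that span).
Oct 19, 2160 → Oct 19, 2161: 365 days.
Oct 19, 2161 → Oct 19, 2162: 365 days.
Oct 19, 2162 → Oct 19, 2163: 365 days.
Oct 19, 2163 → Oct 19, 2164: 366 days (Feb 29, 2164 is in that span).
Oct 19, 2164 → Oct 19, 2165: 365 days.
Oct 19, 2165 → Nov 19, 2165: 31 days (October has 31).
Nov 19, 2165 → Dec 19, 2165: 30 days (November has 30).
Dec 19, 2165 → Jan 19, 2166: 31 days (December has 31).
Jan 19, 2166 → Feb 19, 2166: 31 days (January has 31).
Feb 19, 2166 → Mar 19, 2166: 28 days (February has 28).
Mar 19, 2166 → Apr 19, 2166: 31 days (March has 31).
Apr 19, 2166 → May 19, 2166: 30 days (April has 30).
May 19, 2166 → Jun 19, 2166: 31 days (May has 31).
Jun 19, 2166 → Jul 19, 2166: 30 days (June has 30).
Jul 19, 2166 → Aug 16, 2166: 28 days.
Total: 7606 days.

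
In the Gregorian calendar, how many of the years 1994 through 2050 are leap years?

Multiples of 4 in [1994,2050]: 14.
Of those, multiples of 100: 1 (not leap unless ÷400).
Multiples of 400: 1.
Leap years = 14 − 1 + 1 = 14.

14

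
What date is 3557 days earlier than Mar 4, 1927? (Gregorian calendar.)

June 7, 1917

−365 (one year) → Mar 4, 1926 (3192 left).
−365 (one year) → Mar 4, 1925 (2827 left).
−365 (one year) → Mar 4, 1924 (2462 left).
−366 (one year; includes Feb 29, 1924) → Mar 4, 1923 (2096 left).
−365 (one year) → Mar 4, 1922 (1731 left).
−365 (one year) → Mar 4, 1921 (1366 left).
−365 (one year) → Mar 4, 1920 (1001 left).
−366 (one year; includes Feb 29, 1920) → Mar 4, 1919 (635 left).
−365 (one year) → Mar 4, 1918 (270 left).
−4 → Feb 28, 1918 (end of Feb, 28 days; 266 left).
−28 → Jan 31, 1918 (end of Jan, 31 days; 238 left).
−31 → Dec 31, 1917 (end of Dec, 31 days; 207 left).
−31 → Nov 30, 1917 (end of Nov, 30 days; 176 left).
−30 → Oct 31, 1917 (end of Oct, 31 days; 146 left).
−31 → Sep 30, 1917 (end of Sep, 30 days; 115 left).
−30 → Aug 31, 1917 (end of Aug, 31 days; 85 left).
−31 → Jul 31, 1917 (end of Jul, 31 days; 54 left).
−31 → Jun 30, 1917 (end of Jun, 30 days; 23 left).
−23 → Jun 7, 1917.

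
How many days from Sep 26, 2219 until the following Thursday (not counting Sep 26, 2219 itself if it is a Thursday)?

Sep 26, 2219 is a Sunday.
From Sunday to the next Thursday is 4 days.

4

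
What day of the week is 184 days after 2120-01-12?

First find the weekday of Jan 12, 2120. Doomsday rule: the anchor day for the 2100s is Sunday. For year 20: 20÷12 = 1 r 8, and 8÷4 = 2, so 1+8+2 = 11.
Sunday + 11 ≡ Thursday — that's 2120's doomsday.
In January the doomsday date is Jan 4 (2120 is a leap year (divisible by 4)).
Jan 12 is 8 days after Jan 4; 8 mod 7 = 1, so Thursday + 1 = Friday.
184 mod 7 = 2, so 184 days after a Friday is Friday + 2 = Sunday.

Sunday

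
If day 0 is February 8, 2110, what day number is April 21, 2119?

Feb 8, 2110 → Feb 8, 2111: 365 days.
Feb 8, 2111 → Feb 8, 2112: 365 days.
Feb 8, 2112 → Feb 8, 2113: 366 days (Feb 29, 2112 is in that span).
Feb 8, 2113 → Feb 8, 2114: 365 days.
Feb 8, 2114 → Feb 8, 2115: 365 days.
Feb 8, 2115 → Feb 8, 2116: 365 days.
Feb 8, 2116 → Feb 8, 2117: 366 days (Feb 29, 2116 is in that span).
Feb 8, 2117 → Feb 8, 2118: 365 days.
Feb 8, 2118 → Feb 8, 2119: 365 days.
Feb 8, 2119 → Mar 8, 2119: 28 days (February has 28).
Mar 8, 2119 → Apr 8, 2119: 31 days (March has 31).
Apr 8, 2119 → Apr 21, 2119: 13 days.
Total: 3359 days.

3359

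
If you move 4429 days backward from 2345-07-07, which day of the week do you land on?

Monday

First find the weekday of Jul 7, 2345. Doomsday rule: the anchor day for the 2300s is Wednesday. For year 45: 45÷12 = 3 r 9, and 9÷4 = 2, so 3+9+2 = 14.
Wednesday + 14 ≡ Wednesday — that's 2345's doomsday.
In July the doomsday date is Jul 11.
Jul 7 is 4 days before Jul 11; 4 mod 7 = 4, so Wednesday − 4 = Saturday.
4429 mod 7 = 5, so 4429 days before a Saturday is Saturday − 5 = Monday.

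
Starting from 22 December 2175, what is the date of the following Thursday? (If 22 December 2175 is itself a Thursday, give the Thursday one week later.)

Dec 22, 2175 is a Friday.
From Friday to the next Thursday is 6 days.
Dec 22, 2175 + 6 = Dec 28, 2175.

December 28, 2175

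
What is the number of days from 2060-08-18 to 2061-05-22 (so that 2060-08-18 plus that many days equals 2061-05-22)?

Aug 18, 2060 → Sep 18, 2060: 31 days (August has 31).
Sep 18, 2060 → Oct 18, 2060: 30 days (September has 30).
Oct 18, 2060 → Nov 18, 2060: 31 days (October has 31).
Nov 18, 2060 → Dec 18, 2060: 30 days (November has 30).
Dec 18, 2060 → Jan 18, 2061: 31 days (December has 31).
Jan 18, 2061 → Feb 18, 2061: 31 days (January has 31).
Feb 18, 2061 → Mar 18, 2061: 28 days (February has 28).
Mar 18, 2061 → Apr 18, 2061: 31 days (March has 31).
Apr 18, 2061 → May 18, 2061: 30 days (April has 30).
May 18, 2061 → May 22, 2061: 4 days.
Total: 277 days.

277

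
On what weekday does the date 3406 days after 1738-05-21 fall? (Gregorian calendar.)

May 21, 1738 is a Wednesday.
3406 mod 7 = 4, so 3406 days after a Wednesday is Wednesday + 4 = Sunday.

Sunday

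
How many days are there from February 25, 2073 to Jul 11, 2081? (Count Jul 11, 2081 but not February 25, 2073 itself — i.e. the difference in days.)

3058

Feb 25, 2073 → Feb 25, 2074: 365 days.
Feb 25, 2074 → Feb 25, 2075: 365 days.
Feb 25, 2075 → Feb 25, 2076: 365 days.
Feb 25, 2076 → Feb 25, 2077: 366 days (Feb 29, 2076 is in that span).
Feb 25, 2077 → Feb 25, 2078: 365 days.
Feb 25, 2078 → Feb 25, 2079: 365 days.
Feb 25, 2079 → Feb 25, 2080: 365 days.
Feb 25, 2080 → Feb 25, 2081: 366 days (Feb 29, 2080 is in that span).
Feb 25, 2081 → Mar 25, 2081: 28 days (February has 28).
Mar 25, 2081 → Apr 25, 2081: 31 days (March has 31).
Apr 25, 2081 → May 25, 2081: 30 days (April has 30).
May 25, 2081 → Jun 25, 2081: 31 days (May has 31).
Jun 25, 2081 → Jul 11, 2081: 16 days.
Total: 3058 days.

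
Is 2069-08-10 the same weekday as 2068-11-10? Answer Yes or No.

Yes

From Nov 10, 2068 to Aug 10, 2069 is 273 days.
273 mod 7 = 0, so they are the same weekday.
(Nov 10, 2068 is a Saturday; Aug 10, 2069 is a Saturday.)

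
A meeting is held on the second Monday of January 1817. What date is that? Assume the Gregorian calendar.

January 1, 1817 is a Wednesday.
The first Monday is therefore January 6 (5 days later).
The second Monday is 6 + 1×7 = January 13.

January 13, 1817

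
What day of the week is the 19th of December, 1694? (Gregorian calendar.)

Doomsday rule: the anchor day for the 1600s is Tuesday. For year 94: 94÷12 = 7 r 10, and 10÷4 = 2, so 7+10+2 = 19.
Tuesday + 19 ≡ Sunday — that's 1694's doomsday.
In December the doomsday date is Dec 12.
Dec 19 is 7 days after Dec 12; 7 mod 7 = 0, so Sunday + 0 = Sunday.

Sunday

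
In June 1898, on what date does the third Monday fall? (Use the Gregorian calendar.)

June 20, 1898

June 1, 1898 is a Wednesday.
The first Monday is therefore June 6 (5 days later).
The third Monday is 6 + 2×7 = June 20.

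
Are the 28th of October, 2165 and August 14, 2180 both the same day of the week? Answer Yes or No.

Yes

From Oct 28, 2165 to Aug 14, 2180 is 5404 days.
5404 mod 7 = 0, so they are the same weekday.
(Oct 28, 2165 is a Monday; Aug 14, 2180 is a Monday.)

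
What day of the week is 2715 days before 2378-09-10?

Monday

Sep 10, 2378 is a Sunday.
2715 mod 7 = 6, so 2715 days before a Sunday is Sunday − 6 = Monday.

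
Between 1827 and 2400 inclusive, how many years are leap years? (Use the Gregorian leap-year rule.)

Multiples of 4 in [1827,2400]: 144.
Of those, multiples of 100: 6 (not leap unless ÷400).
Multiples of 400: 2.
Leap years = 144 − 6 + 2 = 140.

140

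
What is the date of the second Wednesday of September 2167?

September 1, 2167 is a Tuesday.
The first Wednesday is therefore September 2 (1 days later).
The second Wednesday is 2 + 1×7 = September 9.

September 9, 2167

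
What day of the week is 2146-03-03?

Doomsday rule: the anchor day for the 2100s is Sunday. For year 46: 46÷12 = 3 r 10, and 10÷4 = 2, so 3+10+2 = 15.
Sunday + 15 ≡ Monday — that's 2146's doomsday.
In March the doomsday date is Mar 14.
Mar 3 is 11 days before Mar 14; 11 mod 7 = 4, so Monday − 4 = Thursday.

Thursday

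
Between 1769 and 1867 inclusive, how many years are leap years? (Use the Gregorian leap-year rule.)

Multiples of 4 in [1769,1867]: 24.
Of those, multiples of 100: 1 (not leap unless ÷400).
Multiples of 400: 0.
Leap years = 24 − 1 + 0 = 23.

23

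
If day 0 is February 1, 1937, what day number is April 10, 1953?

Feb 1, 1937 → Feb 1, 1938: 365 days.
Feb 1, 1938 → Feb 1, 1939: 365 days.
Feb 1, 1939 → Feb 1, 1940: 365 days.
Feb 1, 1940 → Feb 1, 1941: 366 days (Feb 29, 1940 is in that span).
Feb 1, 1941 → Feb 1, 1942: 365 days.
Feb 1, 1942 → Feb 1, 1943: 365 days.
Feb 1, 1943 → Feb 1, 1944: 365 days.
Feb 1, 1944 → Feb 1, 1945: 366 days (Feb 29, 1944 is in that span).
Feb 1, 1945 → Feb 1, 1946: 365 days.
Feb 1, 1946 → Feb 1, 1947: 365 days.
Feb 1, 1947 → Feb 1, 1948: 365 days.
Feb 1, 1948 → Feb 1, 1949: 366 days (Feb 29, 1948 is in that span).
Feb 1, 1949 → Feb 1, 1950: 365 days.
Feb 1, 1950 → Feb 1, 1951: 365 days.
Feb 1, 1951 → Feb 1, 1952: 365 days.
Feb 1, 1952 → Feb 1, 1953: 366 days (Feb 29, 1952 is in that span).
Feb 1, 1953 → Mar 1, 1953: 28 days (February has 28).
Mar 1, 1953 → Apr 1, 1953: 31 days (March has 31).
Apr 1, 1953 → Apr 10, 1953: 9 days.
Total: 5912 days.

5912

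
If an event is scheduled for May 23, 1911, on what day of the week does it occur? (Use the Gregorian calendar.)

Doomsday rule: the anchor day for the 1900s is Wednesday. For year 11: 11÷12 = 0 r 11, and 11÷4 = 2, so 0+11+2 = 13.
Wednesday + 13 ≡ Tuesday — that's 1911's doomsday.
In May the doomsday date is May 9.
May 23 is 14 days after May 9; 14 mod 7 = 0, so Tuesday + 0 = Tuesday.

Tuesday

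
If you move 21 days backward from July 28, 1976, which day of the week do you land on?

Wednesday

Jul 28, 1976 is a Wednesday.
21 mod 7 = 0, so 21 days before a Wednesday is Wednesday − 0 = Wednesday.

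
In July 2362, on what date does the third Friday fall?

July 20, 2362

July 1, 2362 is a Sunday.
The first Friday is therefore July 6 (5 days later).
The third Friday is 6 + 2×7 = July 20.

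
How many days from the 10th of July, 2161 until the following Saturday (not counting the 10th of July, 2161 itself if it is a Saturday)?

Jul 10, 2161 is a Friday.
From Friday to the next Saturday is 1 day.

1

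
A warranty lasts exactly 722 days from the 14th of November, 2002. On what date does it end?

November 5, 2004

+365 (one year) → Nov 14, 2003 (357 left).
Nov has 30 days: +17 → Dec 1, 2003 (340 left).
Dec has 31 days: +31 → Jan 1, 2004 (309 left).
Jan has 31 days: +31 → Feb 1, 2004 (278 left).
Feb has 29 days: +29 → Mar 1, 2004 (249 left).
Mar has 31 days: +31 → Apr 1, 2004 (218 left).
Apr has 30 days: +30 → May 1, 2004 (188 left).
May has 31 days: +31 → Jun 1, 2004 (157 left).
Jun has 30 days: +30 → Jul 1, 2004 (127 left).
Jul has 31 days: +31 → Aug 1, 2004 (96 left).
Aug has 31 days: +31 → Sep 1, 2004 (65 left).
Sep has 30 days: +30 → Oct 1, 2004 (35 left).
Oct has 31 days: +31 → Nov 1, 2004 (4 left).
+4 → Nov 5, 2004.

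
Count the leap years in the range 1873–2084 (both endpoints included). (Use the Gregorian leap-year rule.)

52

Multiples of 4 in [1873,2084]: 53.
Of those, multiples of 100: 2 (not leap unless ÷400).
Multiples of 400: 1.
Leap years = 53 − 2 + 1 = 52.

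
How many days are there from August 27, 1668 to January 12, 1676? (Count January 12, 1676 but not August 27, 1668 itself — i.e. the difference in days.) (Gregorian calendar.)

2694

Aug 27, 1668 → Aug 27, 1669: 365 days.
Aug 27, 1669 → Aug 27, 1670: 365 days.
Aug 27, 1670 → Aug 27, 1671: 365 days.
Aug 27, 1671 → Aug 27, 1672: 366 days (Feb 29, 1672 is in that span).
Aug 27, 1672 → Aug 27, 1673: 365 days.
Aug 27, 1673 → Aug 27, 1674: 365 days.
Aug 27, 1674 → Aug 27, 1675: 365 days.
Aug 27, 1675 → Sep 27, 1675: 31 days (August has 31).
Sep 27, 1675 → Oct 27, 1675: 30 days (September has 30).
Oct 27, 1675 → Nov 27, 1675: 31 days (October has 31).
Nov 27, 1675 → Dec 27, 1675: 30 days (November has 30).
Dec 27, 1675 → Jan 12, 1676: 16 days.
Total: 2694 days.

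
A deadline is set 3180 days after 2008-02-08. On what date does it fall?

+366 (one year; includes Feb 29, 2008) → Feb 8, 2009 (2814 left).
+365 (one year) → Feb 8, 2010 (2449 left).
+365 (one year) → Feb 8, 2011 (2084 left).
+365 (one year) → Feb 8, 2012 (1719 left).
+366 (one year; includes Feb 29, 2012) → Feb 8, 2013 (1353 left).
+365 (one year) → Feb 8, 2014 (988 left).
+365 (one year) → Feb 8, 2015 (623 left).
+365 (one year) → Feb 8, 2016 (258 left).
Feb has 29 days: +22 → Mar 1, 2016 (236 left).
Mar has 31 days: +31 → Apr 1, 2016 (205 left).
Apr has 30 days: +30 → May 1, 2016 (175 left).
May has 31 days: +31 → Jun 1, 2016 (144 left).
Jun has 30 days: +30 → Jul 1, 2016 (114 left).
Jul has 31 days: +31 → Aug 1, 2016 (83 left).
Aug has 31 days: +31 → Sep 1, 2016 (52 left).
Sep has 30 days: +30 → Oct 1, 2016 (22 left).
+22 → Oct 23, 2016.

October 23, 2016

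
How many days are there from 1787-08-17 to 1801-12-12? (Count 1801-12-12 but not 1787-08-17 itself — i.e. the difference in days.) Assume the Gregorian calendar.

Aug 17, 1787 → Aug 17, 1788: 366 days (Feb 29, 1788 is in that span).
Aug 17, 1788 → Aug 17, 1789: 365 days.
Aug 17, 1789 → Aug 17, 1790: 365 days.
Aug 17, 1790 → Aug 17, 1791: 365 days.
Aug 17, 1791 → Aug 17, 1792: 366 days (Feb 29, 1792 is in that span).
Aug 17, 1792 → Aug 17, 1793: 365 days.
Aug 17, 1793 → Aug 17, 1794: 365 days.
Aug 17, 1794 → Aug 17, 1795: 365 days.
Aug 17, 1795 → Aug 17, 1796: 366 days (Feb 29, 1796 is in that span).
Aug 17, 1796 → Aug 17, 1797: 365 days.
Aug 17, 1797 → Aug 17, 1798: 365 days.
Aug 17, 1798 → Aug 17, 1799: 365 days.
Aug 17, 1799 → Aug 17, 1800: 365 days.
Aug 17, 1800 → Aug 17, 1801: 365 days.
Aug 17, 1801 → Sep 17, 1801: 31 days (August has 31).
Sep 17, 1801 → Oct 17, 1801: 30 days (September has 30).
Oct 17, 1801 → Nov 17, 1801: 31 days (October has 31).
Nov 17, 1801 → Dec 12, 1801: 25 days.
Total: 5230 days.

5230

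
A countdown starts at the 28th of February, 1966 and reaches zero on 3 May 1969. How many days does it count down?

Feb 28, 1966 → Feb 28, 1967: 365 days.
Feb 28, 1967 → Feb 28, 1968: 365 days.
Feb 28, 1968 → Feb 28, 1969: 366 days (Feb 29, 1968 is in that span).
Feb 28, 1969 → Mar 28, 1969: 28 days (February has 28).
Mar 28, 1969 → Apr 28, 1969: 31 days (March has 31).
Apr 28, 1969 → May 3, 1969: 5 days.
Total: 1160 days.

1160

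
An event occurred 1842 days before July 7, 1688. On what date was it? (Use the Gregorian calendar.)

June 22, 1683

−366 (one year; includes Feb 29, 1688) → Jul 7, 1687 (1476 left).
−365 (one year) → Jul 7, 1686 (1111 left).
−365 (one year) → Jul 7, 1685 (746 left).
−365 (one year) → Jul 7, 1684 (381 left).
−7 → Jun 30, 1684 (end of Jun, 30 days; 374 left).
−30 → May 31, 1684 (end of May, 31 days; 344 left).
−31 → Apr 30, 1684 (end of Apr, 30 days; 313 left).
−30 → Mar 31, 1684 (end of Mar, 31 days; 283 left).
−31 → Feb 29, 1684 (end of Feb, 29 days; 252 left).
−29 → Jan 31, 1684 (end of Jan, 31 days; 223 left).
−31 → Dec 31, 1683 (end of Dec, 31 days; 192 left).
−31 → Nov 30, 1683 (end of Nov, 30 days; 161 left).
−30 → Oct 31, 1683 (end of Oct, 31 days; 131 left).
−31 → Sep 30, 1683 (end of Sep, 30 days; 100 left).
−30 → Aug 31, 1683 (end of Aug, 31 days; 70 left).
−31 → Jul 31, 1683 (end of Jul, 31 days; 39 left).
−31 → Jun 30, 1683 (end of Jun, 30 days; 8 left).
−8 → Jun 22, 1683.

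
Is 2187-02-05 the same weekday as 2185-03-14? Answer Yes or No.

Yes

From Mar 14, 2185 to Feb 5, 2187 is 693 days.
693 mod 7 = 0, so they are the same weekday.
(Mar 14, 2185 is a Monday; Feb 5, 2187 is a Monday.)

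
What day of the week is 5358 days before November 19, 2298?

Wednesday

First find the weekday of Nov 19, 2298. Doomsday rule: the anchor day for the 2200s is Friday. For year 98: 98÷12 = 8 r 2, and 2÷4 = 0, so 8+2+0 = 10.
Friday + 10 ≡ Monday — that's 2298's doomsday.
In November the doomsday date is Nov 7.
Nov 19 is 12 days after Nov 7; 12 mod 7 = 5, so Monday + 5 = Saturday.
5358 mod 7 = 3, so 5358 days before a Saturday is Saturday − 3 = Wednesday.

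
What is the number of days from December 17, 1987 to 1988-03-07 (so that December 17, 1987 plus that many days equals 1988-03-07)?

Dec 17, 1987 → Jan 17, 1988: 31 days (December has 31).
Jan 17, 1988 → Feb 17, 1988: 31 days (January has 31).
Feb 17, 1988 → Mar 7, 1988: 19 days.
Total: 81 days.

81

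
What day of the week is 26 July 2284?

Doomsday rule: the anchor day for the 2200s is Friday. For year 84: 84÷12 = 7 r 0, and 0÷4 = 0, so 7+0+0 = 7.
Friday + 7 ≡ Friday — that's 2284's doomsday.
In July the doomsday date is Jul 11.
Jul 26 is 15 days after Jul 11; 15 mod 7 = 1, so Friday + 1 = Saturday.

Saturday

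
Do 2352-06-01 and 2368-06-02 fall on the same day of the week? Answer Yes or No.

Yes

From Jun 1, 2352 to Jun 2, 2368 is 5845 days.
5845 mod 7 = 0, so they are the same weekday.
(Jun 1, 2352 is a Sunday; Jun 2, 2368 is a Sunday.)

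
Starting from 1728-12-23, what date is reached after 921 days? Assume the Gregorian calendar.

+365 (one year) → Dec 23, 1729 (556 left).
+365 (one year) → Dec 23, 1730 (191 left).
Dec has 31 days: +9 → Jan 1, 1731 (182 left).
Jan has 31 days: +31 → Feb 1, 1731 (151 left).
Feb has 28 days: +28 → Mar 1, 1731 (123 left).
Mar has 31 days: +31 → Apr 1, 1731 (92 left).
Apr has 30 days: +30 → May 1, 1731 (62 left).
May has 31 days: +31 → Jun 1, 1731 (31 left).
Jun has 30 days: +30 → Jul 1, 1731 (1 left).
+1 → Jul 2, 1731.

July 2, 1731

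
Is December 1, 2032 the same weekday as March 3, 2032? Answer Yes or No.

Yes

From Mar 3, 2032 to Dec 1, 2032 is 273 days.
273 mod 7 = 0, so they are the same weekday.
(Mar 3, 2032 is a Wednesday; Dec 1, 2032 is a Wednesday.)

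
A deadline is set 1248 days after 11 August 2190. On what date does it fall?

+365 (one year) → Aug 11, 2191 (883 left).
+366 (one year; includes Feb 29, 2192) → Aug 11, 2192 (517 left).
+365 (one year) → Aug 11, 2193 (152 left).
Aug has 31 days: +21 → Sep 1, 2193 (131 left).
Sep has 30 days: +30 → Oct 1, 2193 (101 left).
Oct has 31 days: +31 → Nov 1, 2193 (70 left).
Nov has 30 days: +30 → Dec 1, 2193 (40 left).
Dec has 31 days: +31 → Jan 1, 2194 (9 left).
+9 → Jan 10, 2194.

January 10, 2194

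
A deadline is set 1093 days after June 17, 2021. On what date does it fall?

+365 (one year) → Jun 17, 2022 (728 left).
+365 (one year) → Jun 17, 2023 (363 left).
Jun has 30 days: +14 → Jul 1, 2023 (349 left).
Jul has 31 days: +31 → Aug 1, 2023 (318 left).
Aug has 31 days: +31 → Sep 1, 2023 (287 left).
Sep has 30 days: +30 → Oct 1, 2023 (257 left).
Oct has 31 days: +31 → Nov 1, 2023 (226 left).
Nov has 30 days: +30 → Dec 1, 2023 (196 left).
Dec has 31 days: +31 → Jan 1, 2024 (165 left).
Jan has 31 days: +31 → Feb 1, 2024 (134 left).
Feb has 29 days: +29 → Mar 1, 2024 (105 left).
Mar has 31 days: +31 → Apr 1, 2024 (74 left).
Apr has 30 days: +30 → May 1, 2024 (44 left).
May has 31 days: +31 → Jun 1, 2024 (13 left).
+13 → Jun 14, 2024.

June 14, 2024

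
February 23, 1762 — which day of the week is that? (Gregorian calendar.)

Doomsday rule: the anchor day for the 1700s is Sunday. For year 62: 62÷12 = 5 r 2, and 2÷4 = 0, so 5+2+0 = 7.
Sunday + 7 ≡ Sunday — that's 1762's doomsday.
In February the doomsday date is Feb 28 (1762 is not a leap year).
Feb 23 is 5 days before Feb 28; 5 mod 7 = 5, so Sunday − 5 = Tuesday.

Tuesday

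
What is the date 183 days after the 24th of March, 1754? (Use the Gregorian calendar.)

September 23, 1754

Mar has 31 days: +8 → Apr 1, 1754 (175 left).
Apr has 30 days: +30 → May 1, 1754 (145 left).
May has 31 days: +31 → Jun 1, 1754 (114 left).
Jun has 30 days: +30 → Jul 1, 1754 (84 left).
Jul has 31 days: +31 → Aug 1, 1754 (53 left).
Aug has 31 days: +31 → Sep 1, 1754 (22 left).
+22 → Sep 23, 1754.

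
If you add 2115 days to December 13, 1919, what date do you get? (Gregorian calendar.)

+366 (one year; includes Feb 29, 1920) → Dec 13, 1920 (1749 left).
+365 (one year) → Dec 13, 1921 (1384 left).
+365 (one year) → Dec 13, 1922 (1019 left).
+365 (one year) → Dec 13, 1923 (654 left).
+366 (one year; includes Feb 29, 1924) → Dec 13, 1924 (288 left).
Dec has 31 days: +19 → Jan 1, 1925 (269 left).
Jan has 31 days: +31 → Feb 1, 1925 (238 left).
Feb has 28 days: +28 → Mar 1, 1925 (210 left).
Mar has 31 days: +31 → Apr 1, 1925 (179 left).
Apr has 30 days: +30 → May 1, 1925 (149 left).
May has 31 days: +31 → Jun 1, 1925 (118 left).
Jun has 30 days: +30 → Jul 1, 1925 (88 left).
Jul has 31 days: +31 → Aug 1, 1925 (57 left).
Aug has 31 days: +31 → Sep 1, 1925 (26 left).
+26 → Sep 27, 1925.

September 27, 1925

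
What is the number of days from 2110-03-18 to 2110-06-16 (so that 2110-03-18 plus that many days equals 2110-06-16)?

90

Mar 18, 2110 → Apr 18, 2110: 31 days (March has 31).
Apr 18, 2110 → May 18, 2110: 30 days (April has 30).
May 18, 2110 → Jun 16, 2110: 29 days.
Total: 90 days.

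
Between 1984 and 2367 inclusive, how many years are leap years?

Multiples of 4 in [1984,2367]: 96.
Of those, multiples of 100: 4 (not leap unless ÷400).
Multiples of 400: 1.
Leap years = 96 − 4 + 1 = 93.

93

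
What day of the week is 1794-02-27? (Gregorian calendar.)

Thursday

Doomsday rule: the anchor day for the 1700s is Sunday. For year 94: 94÷12 = 7 r 10, and 10÷4 = 2, so 7+10+2 = 19.
Sunday + 19 ≡ Friday — that's 1794's doomsday.
In February the doomsday date is Feb 28 (1794 is not a leap year).
Feb 27 is 1 day before Feb 28; 1 mod 7 = 1, so Friday − 1 = Thursday.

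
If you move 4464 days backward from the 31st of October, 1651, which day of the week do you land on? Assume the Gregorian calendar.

Thursday

Oct 31, 1651 is a Tuesday.
4464 mod 7 = 5, so 4464 days before a Tuesday is Tuesday − 5 = Thursday.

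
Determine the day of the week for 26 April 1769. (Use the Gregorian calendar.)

Wednesday

Doomsday rule: the anchor day for the 1700s is Sunday. For year 69: 69÷12 = 5 r 9, and 9÷4 = 2, so 5+9+2 = 16.
Sunday + 16 ≡ Tuesday — that's 1769's doomsday.
In April the doomsday date is Apr 4.
Apr 26 is 22 days after Apr 4; 22 mod 7 = 1, so Tuesday + 1 = Wednesday.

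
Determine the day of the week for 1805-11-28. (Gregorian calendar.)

Doomsday rule: the anchor day for the 1800s is Friday. For year 05: 5÷12 = 0 r 5, and 5÷4 = 1, so 0+5+1 = 6.
Friday + 6 ≡ Thursday — that's 1805's doomsday.
In November the doomsday date is Nov 7.
Nov 28 is 21 days after Nov 7; 21 mod 7 = 0, so Thursday + 0 = Thursday.

Thursday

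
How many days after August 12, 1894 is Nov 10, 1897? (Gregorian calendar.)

1186

Aug 12, 1894 → Aug 12, 1895: 365 days.
Aug 12, 1895 → Aug 12, 1896: 366 days (Feb 29, 1896 is in that span).
Aug 12, 1896 → Aug 12, 1897: 365 days.
Aug 12, 1897 → Sep 12, 1897: 31 days (August has 31).
Sep 12, 1897 → Oct 12, 1897: 30 days (September has 30).
Oct 12, 1897 → Nov 10, 1897: 29 days.
Total: 1186 days.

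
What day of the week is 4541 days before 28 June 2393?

Jun 28, 2393 is a Monday.
4541 mod 7 = 5, so 4541 days before a Monday is Monday − 5 = Wednesday.

Wednesday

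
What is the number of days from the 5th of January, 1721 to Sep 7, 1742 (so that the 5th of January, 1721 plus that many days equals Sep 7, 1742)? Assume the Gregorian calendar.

Jan 5, 1721 → Jan 5, 1722: 365 days.
Jan 5, 1722 → Jan 5, 1723: 365 days.
Jan 5, 1723 → Jan 5, 1724: 365 days.
Jan 5, 1724 → Jan 5, 1725: 366 days (Feb 29, 1724 is in that span).
Jan 5, 1725 → Jan 5, 1726: 365 days.
Jan 5, 1726 → Jan 5, 1727: 365 days.
Jan 5, 1727 → Jan 5, 1728: 365 days.
Jan 5, 1728 → Jan 5, 1729: 366 days (Feb 29, 1728 is in that span).
Jan 5, 1729 → Jan 5, 1730: 365 days.
Jan 5, 1730 → Jan 5, 1731: 365 days.
Jan 5, 1731 → Jan 5, 1732: 365 days.
Jan 5, 1732 → Jan 5, 1733: 366 days (Feb 29, 1732 is in that span).
Jan 5, 1733 → Jan 5, 1734: 365 days.
Jan 5, 1734 → Jan 5, 1735: 365 days.
Jan 5, 1735 → Jan 5, 1736: 365 days.
Jan 5, 1736 → Jan 5, 1737: 366 days (Feb 29, 1736 is in that span).
Jan 5, 1737 → Jan 5, 1738: 365 days.
Jan 5, 1738 → Jan 5, 1739: 365 days.
Jan 5, 1739 → Jan 5, 1740: 365 days.
Jan 5, 1740 → Jan 5, 1741: 366 days (Feb 29, 1740 is in that span).
Jan 5, 1741 → Jan 5, 1742: 365 days.
Jan 5, 1742 → Feb 5, 1742: 31 days (January has 31).
Feb 5, 1742 → Mar 5, 1742: 28 days (February has 28).
Mar 5, 1742 → Apr 5, 1742: 31 days (March has 31).
Apr 5, 1742 → May 5, 1742: 30 days (April has 30).
May 5, 1742 → Jun 5, 1742: 31 days (May has 31).
Jun 5, 1742 → Jul 5, 1742: 30 days (June has 30).
Jul 5, 1742 → Aug 5, 1742: 31 days (July has 31).
Aug 5, 1742 → Sep 5, 1742: 31 days (August has 31).
Sep 5, 1742 → Sep 7, 1742: 2 days.
Total: 7915 days.

7915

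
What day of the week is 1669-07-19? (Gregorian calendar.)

Doomsday rule: the anchor day for the 1600s is Tuesday. For year 69: 69÷12 = 5 r 9, and 9÷4 = 2, so 5+9+2 = 16.
Tuesday + 16 ≡ Thursday — that's 1669's doomsday.
In July the doomsday date is Jul 11.
Jul 19 is 8 days after Jul 11; 8 mod 7 = 1, so Thursday + 1 = Friday.

Friday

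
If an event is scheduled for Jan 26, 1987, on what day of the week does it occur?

Monday

Doomsday rule: the anchor day for the 1900s is Wednesday. For year 87: 87÷12 = 7 r 3, and 3÷4 = 0, so 7+3+0 = 10.
Wednesday + 10 ≡ Saturday — that's 1987's doomsday.
In January the doomsday date is Jan 3 (1987 is not a leap year).
Jan 26 is 23 days after Jan 3; 23 mod 7 = 2, so Saturday + 2 = Monday.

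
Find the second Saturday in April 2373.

April 1, 2373 is a Sunday.
The first Saturday is therefore April 7 (6 days later).
The second Saturday is 7 + 1×7 = April 14.

April 14, 2373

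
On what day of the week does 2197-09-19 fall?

Doomsday rule: the anchor day for the 2100s is Sunday. For year 97: 97÷12 = 8 r 1, and 1÷4 = 0, so 8+1+0 = 9.
Sunday + 9 ≡ Tuesday — that's 2197's doomsday.
In September the doomsday date is Sep 5.
Sep 19 is 14 days after Sep 5; 14 mod 7 = 0, so Tuesday + 0 = Tuesday.

Tuesday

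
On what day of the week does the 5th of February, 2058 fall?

Tuesday

January 1, 2058 is a Tuesday.
Jan 1, 2058 → Feb 1, 2058: 31 days (January has 31).
Feb 1, 2058 → Feb 5, 2058: 4 days.
Total: 35 days.
35 mod 7 = 0, so Tuesday + 0 = Tuesday.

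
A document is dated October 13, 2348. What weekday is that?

Doomsday rule: the anchor day for the 2300s is Wednesday. For year 48: 48÷12 = 4 r 0, and 0÷4 = 0, so 4+0+0 = 4.
Wednesday + 4 ≡ Sunday — that's 2348's doomsday.
In October the doomsday date is Oct 10.
Oct 13 is 3 days after Oct 10; 3 mod 7 = 3, so Sunday + 3 = Wednesday.

Wednesday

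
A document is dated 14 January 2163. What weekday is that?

Friday

January 1, 2163 is a Saturday.
Jan 1, 2163 → Jan 14, 2163: 13 days.
Total: 13 days.
13 mod 7 = 6, so Saturday + 6 = Friday.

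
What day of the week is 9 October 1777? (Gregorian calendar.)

Thursday

Doomsday rule: the anchor day for the 1700s is Sunday. For year 77: 77÷12 = 6 r 5, and 5÷4 = 1, so 6+5+1 = 12.
Sunday + 12 ≡ Friday — that's 1777's doomsday.
In October the doomsday date is Oct 10.
Oct 9 is 1 day before Oct 10; 1 mod 7 = 1, so Friday − 1 = Thursday.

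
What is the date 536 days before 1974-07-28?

February 7, 1973

−365 (one year) → Jul 28, 1973 (171 left).
−28 → Jun 30, 1973 (end of Jun, 30 days; 143 left).
−30 → May 31, 1973 (end of May, 31 days; 113 left).
−31 → Apr 30, 1973 (end of Apr, 30 days; 82 left).
−30 → Mar 31, 1973 (end of Mar, 31 days; 52 left).
−31 → Feb 28, 1973 (end of Feb, 28 days; 21 left).
−21 → Feb 7, 1973.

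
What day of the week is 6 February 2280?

Doomsday rule: the anchor day for the 2200s is Friday. For year 80: 80÷12 = 6 r 8, and 8÷4 = 2, so 6+8+2 = 16.
Friday + 16 ≡ Sunday — that's 2280's doomsday.
In February the doomsday date is Feb 29 (2280 is a leap year (divisible by 4)).
Feb 6 is 23 days before Feb 29; 23 mod 7 = 2, so Sunday − 2 = Friday.

Friday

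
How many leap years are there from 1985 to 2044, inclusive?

15

Multiples of 4 in [1985,2044]: 15.
Of those, multiples of 100: 1 (not leap unless ÷400).
Multiples of 400: 1.
Leap years = 15 − 1 + 1 = 15.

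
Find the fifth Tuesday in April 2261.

April 30, 2261

April 1, 2261 is a Monday.
The first Tuesday is therefore April 2 (1 days later).
The fifth Tuesday is 2 + 4×7 = April 30.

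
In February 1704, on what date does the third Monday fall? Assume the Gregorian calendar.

February 18, 1704

February 1, 1704 is a Friday.
The first Monday is therefore February 4 (3 days later).
The third Monday is 4 + 2×7 = February 18.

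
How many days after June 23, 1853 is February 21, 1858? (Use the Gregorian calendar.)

Jun 23, 1853 → Jun 23, 1854: 365 days.
Jun 23, 1854 → Jun 23, 1855: 365 days.
Jun 23, 1855 → Jun 23, 1856: 366 days (Feb 29, 1856 is in that span).
Jun 23, 1856 → Jun 23, 1857: 365 days.
Jun 23, 1857 → Jul 23, 1857: 30 days (June has 30).
Jul 23, 1857 → Aug 23, 1857: 31 days (July has 31).
Aug 23, 1857 → Sep 23, 1857: 31 days (August has 31).
Sep 23, 1857 → Oct 23, 1857: 30 days (September has 30).
Oct 23, 1857 → Nov 23, 1857: 31 days (October has 31).
Nov 23, 1857 → Dec 23, 1857: 30 days (November has 30).
Dec 23, 1857 → Jan 23, 1858: 31 days (December has 31).
Jan 23, 1858 → Feb 21, 1858: 29 days.
Total: 1704 days.

1704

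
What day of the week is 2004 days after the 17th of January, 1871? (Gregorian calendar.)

Thursday

Jan 17, 1871 is a Tuesday.
2004 mod 7 = 2, so 2004 days after a Tuesday is Tuesday + 2 = Thursday.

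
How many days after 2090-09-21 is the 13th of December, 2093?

1179

Sep 21, 2090 → Sep 21, 2091: 365 days.
Sep 21, 2091 → Sep 21, 2092: 366 days (Feb 29, 2092 is in that span).
Sep 21, 2092 → Sep 21, 2093: 365 days.
Sep 21, 2093 → Oct 21, 2093: 30 days (September has 30).
Oct 21, 2093 → Nov 21, 2093: 31 days (October has 31).
Nov 21, 2093 → Dec 13, 2093: 22 days.
Total: 1179 days.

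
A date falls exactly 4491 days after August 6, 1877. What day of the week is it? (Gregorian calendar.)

First find the weekday of Aug 6, 1877. Doomsday rule: the anchor day for the 1800s is Friday. For year 77: 77÷12 = 6 r 5, and 5÷4 = 1, so 6+5+1 = 12.
Friday + 12 ≡ Wednesday — that's 1877's doomsday.
In August the doomsday date is Aug 8.
Aug 6 is 2 days before Aug 8; 2 mod 7 = 2, so Wednesday − 2 = Monday.
4491 mod 7 = 4, so 4491 days after a Monday is Monday + 4 = Friday.

Friday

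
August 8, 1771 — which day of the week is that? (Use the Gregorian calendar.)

Thursday

Doomsday rule: the anchor day for the 1700s is Sunday. For year 71: 71÷12 = 5 r 11, and 11÷4 = 2, so 5+11+2 = 18.
Sunday + 18 ≡ Thursday — that's 1771's doomsday.
In August the doomsday date is Aug 8.
Aug 8 is the doomsday itself: Thursday.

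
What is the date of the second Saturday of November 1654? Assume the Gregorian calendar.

November 14, 1654

November 1, 1654 is a Sunday.
The first Saturday is therefore November 7 (6 days later).
The second Saturday is 7 + 1×7 = November 14.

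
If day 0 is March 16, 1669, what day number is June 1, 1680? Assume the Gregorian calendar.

4095

Mar 16, 1669 → Mar 16, 1670: 365 days.
Mar 16, 1670 → Mar 16, 1671: 365 days.
Mar 16, 1671 → Mar 16, 1672: 366 days (Feb 29, 1672 is in that span).
Mar 16, 1672 → Mar 16, 1673: 365 days.
Mar 16, 1673 → Mar 16, 1674: 365 days.
Mar 16, 1674 → Mar 16, 1675: 365 days.
Mar 16, 1675 → Mar 16, 1676: 366 days (Feb 29, 1676 is in that span).
Mar 16, 1676 → Mar 16, 1677: 365 days.
Mar 16, 1677 → Mar 16, 1678: 365 days.
Mar 16, 1678 → Mar 16, 1679: 365 days.
Mar 16, 1679 → Mar 16, 1680: 366 days (Feb 29, 1680 is in that span).
Mar 16, 1680 → Apr 16, 1680: 31 days (March has 31).
Apr 16, 1680 → May 16, 1680: 30 days (April has 30).
May 16, 1680 → Jun 1, 1680: 16 days.
Total: 4095 days.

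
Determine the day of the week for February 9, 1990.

Doomsday rule: the anchor day for the 1900s is Wednesday. For year 90: 90÷12 = 7 r 6, and 6÷4 = 1, so 7+6+1 = 14.
Wednesday + 14 ≡ Wednesday — that's 1990's doomsday.
In February the doomsday date is Feb 28 (1990 is not a leap year).
Feb 9 is 19 days before Feb 28; 19 mod 7 = 5, so Wednesday − 5 = Friday.

Friday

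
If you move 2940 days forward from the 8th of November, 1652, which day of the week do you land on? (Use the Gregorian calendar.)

Friday

Nov 8, 1652 is a Friday.
2940 mod 7 = 0, so 2940 days after a Friday is Friday + 0 = Friday.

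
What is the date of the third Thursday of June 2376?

June 17, 2376

June 1, 2376 is a Tuesday.
The first Thursday is therefore June 3 (2 days later).
The third Thursday is 3 + 2×7 = June 17.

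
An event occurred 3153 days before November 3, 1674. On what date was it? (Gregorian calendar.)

March 17, 1666

−365 (one year) → Nov 3, 1673 (2788 left).
−365 (one year) → Nov 3, 1672 (2423 left).
−366 (one year; includes Feb 29, 1672) → Nov 3, 1671 (2057 left).
−365 (one year) → Nov 3, 1670 (1692 left).
−365 (one year) → Nov 3, 1669 (1327 left).
−365 (one year) → Nov 3, 1668 (962 left).
−366 (one year; includes Feb 29, 1668) → Nov 3, 1667 (596 left).
−365 (one year) → Nov 3, 1666 (231 left).
−3 → Oct 31, 1666 (end of Oct, 31 days; 228 left).
−31 → Sep 30, 1666 (end of Sep, 30 days; 197 left).
−30 → Aug 31, 1666 (end of Aug, 31 days; 167 left).
−31 → Jul 31, 1666 (end of Jul, 31 days; 136 left).
−31 → Jun 30, 1666 (end of Jun, 30 days; 105 left).
−30 → May 31, 1666 (end of May, 31 days; 75 left).
−31 → Apr 30, 1666 (end of Apr, 30 days; 44 left).
−30 → Mar 31, 1666 (end of Mar, 31 days; 14 left).
−14 → Mar 17, 1666.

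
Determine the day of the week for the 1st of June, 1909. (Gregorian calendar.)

January 1, 1909 is a Friday.
Jan 1, 1909 → Feb 1, 1909: 31 days (January has 31).
Feb 1, 1909 → Mar 1, 1909: 28 days (February has 28).
Mar 1, 1909 → Apr 1, 1909: 31 days (March has 31).
Apr 1, 1909 → May 1, 1909: 30 days (April has 30).
May 1, 1909 → Jun 1, 1909: 31 days.
Total: 151 days.
151 mod 7 = 4, so Friday + 4 = Tuesday.

Tuesday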